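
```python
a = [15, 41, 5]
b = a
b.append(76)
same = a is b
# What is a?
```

After line 1: a = [15, 41, 5]
After line 2 (b = a is an alias, same object): a = [15, 41, 5], b = [15, 41, 5]
After line 3 (b.append mutates the shared list): a = [15, 41, 5, 76], b = [15, 41, 5, 76]
After line 4 (same = a is b; same object -> True): same = True

[15, 41, 5, 76]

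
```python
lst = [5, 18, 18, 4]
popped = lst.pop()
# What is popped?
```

4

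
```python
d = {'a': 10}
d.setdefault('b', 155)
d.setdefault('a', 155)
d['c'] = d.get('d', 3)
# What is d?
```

After line 1: d = {'a': 10}
After line 2 (setdefault adds 'b'=155): d = {'a': 10, 'b': 155}
After line 3 (setdefault 'a' no-op, already exists): d = {'a': 10, 'b': 155}
After line 4 (get('d', 3) returns default since 'd' not in d): d = {'a': 10, 'b': 155, 'c': 3}

{'a': 10, 'b': 155, 'c': 3}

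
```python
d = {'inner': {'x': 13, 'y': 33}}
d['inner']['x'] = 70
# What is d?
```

After line 1: d = {'inner': {'x': 13, 'y': 33}}
After line 2 (inner x overwritten): d = {'inner': {'x': 70, 'y': 33}}

{'inner': {'x': 70, 'y': 33}}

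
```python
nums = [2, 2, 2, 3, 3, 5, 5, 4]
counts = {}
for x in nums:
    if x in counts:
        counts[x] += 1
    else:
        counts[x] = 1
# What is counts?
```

Initial: counts = {}, nums = [2, 2, 2, 3, 3, 5, 5, 4]
See 2: counts = {2: 1}
See 2: counts = {2: 2}
See 2: counts = {2: 3}
See 3: counts = {2: 3, 3: 1}
See 3: counts = {2: 3, 3: 2}
See 5: counts = {2: 3, 3: 2, 5: 1}
See 5: counts = {2: 3, 3: 2, 5: 2}
See 4: counts = {2: 3, 3: 2, 5: 2, 4: 1}

{2: 3, 3: 2, 5: 2, 4: 1}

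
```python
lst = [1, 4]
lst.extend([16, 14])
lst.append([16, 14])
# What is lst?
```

After line 1: lst = [1, 4]
After line 2 (extend unpacks [16, 14]): lst = [1, 4, 16, 14]
After line 3 (append adds [16, 14] as single element): lst = [1, 4, 16, 14, [16, 14]]

[1, 4, 16, 14, [16, 14]]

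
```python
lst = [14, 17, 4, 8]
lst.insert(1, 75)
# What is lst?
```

[14, 75, 17, 4, 8]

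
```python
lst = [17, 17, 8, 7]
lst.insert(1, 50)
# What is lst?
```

[17, 50, 17, 8, 7]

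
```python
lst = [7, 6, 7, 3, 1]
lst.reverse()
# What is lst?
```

[1, 3, 7, 6, 7]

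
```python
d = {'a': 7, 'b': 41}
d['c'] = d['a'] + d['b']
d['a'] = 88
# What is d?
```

After line 1: d = {'a': 7, 'b': 41}
After line 2 (d['c'] = 7 + 41): d = {'a': 7, 'b': 41, 'c': 48}
After line 3: d = {'a': 88, 'b': 41, 'c': 48}

{'a': 88, 'b': 41, 'c': 48}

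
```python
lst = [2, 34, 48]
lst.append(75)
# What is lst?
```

[2, 34, 48, 75]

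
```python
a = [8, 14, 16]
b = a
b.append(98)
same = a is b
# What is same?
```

After line 1: a = [8, 14, 16]
After line 2 (b = a is an alias, same object): a = [8, 14, 16], b = [8, 14, 16]
After line 3 (b.append mutates the shared list): a = [8, 14, 16, 98], b = [8, 14, 16, 98]
After line 4 (same = a is b; same object -> True): same = True

True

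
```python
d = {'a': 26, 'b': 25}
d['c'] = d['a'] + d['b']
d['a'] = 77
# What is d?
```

After line 1: d = {'a': 26, 'b': 25}
After line 2 (d['c'] = 26 + 25): d = {'a': 26, 'b': 25, 'c': 51}
After line 3: d = {'a': 77, 'b': 25, 'c': 51}

{'a': 77, 'b': 25, 'c': 51}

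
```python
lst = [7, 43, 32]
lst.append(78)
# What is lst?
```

[7, 43, 32, 78]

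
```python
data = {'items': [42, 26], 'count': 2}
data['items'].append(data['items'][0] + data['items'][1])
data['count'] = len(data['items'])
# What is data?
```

After line 1: data = {'items': [42, 26], 'count': 2}
After line 2 (append 42 + 26 = 68): data = {'items': [42, 26, 68], 'count': 2}
After line 3 (count = len(items) = 3): data = {'items': [42, 26, 68], 'count': 3}

{'items': [42, 26, 68], 'count': 3}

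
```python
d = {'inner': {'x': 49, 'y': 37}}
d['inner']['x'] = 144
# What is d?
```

After line 1: d = {'inner': {'x': 49, 'y': 37}}
After line 2 (inner x overwritten): d = {'inner': {'x': 144, 'y': 37}}

{'inner': {'x': 144, 'y': 37}}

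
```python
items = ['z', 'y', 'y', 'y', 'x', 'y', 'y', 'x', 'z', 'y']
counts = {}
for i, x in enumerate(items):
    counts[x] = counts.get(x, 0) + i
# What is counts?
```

Initial: counts = {}, items = ['z', 'y', 'y', 'y', 'x', 'y', 'y', 'x', 'z', 'y']
i=0, x='z': counts = {'z': 0}
i=1, x='y': counts = {'z': 0, 'y': 1}
i=2, x='y': counts = {'z': 0, 'y': 3}
i=3, x='y': counts = {'z': 0, 'y': 6}
i=4, x='x': counts = {'z': 0, 'y': 6, 'x': 4}
i=5, x='y': counts = {'z': 0, 'y': 11, 'x': 4}
i=6, x='y': counts = {'z': 0, 'y': 17, 'x': 4}
i=7, x='x': counts = {'z': 0, 'y': 17, 'x': 11}
i=8, x='z': counts = {'z': 8, 'y': 17, 'x': 11}
i=9, x='y': counts = {'z': 8, 'y': 26, 'x': 11}

{'z': 8, 'y': 26, 'x': 11}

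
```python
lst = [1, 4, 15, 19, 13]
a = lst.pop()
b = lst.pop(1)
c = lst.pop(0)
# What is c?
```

After line 1: lst = [1, 4, 15, 19, 13]
After line 2 (pop() -> a = 13): lst = [1, 4, 15, 19]
After line 3 (pop(1) -> b = 4): lst = [1, 15, 19]
After line 4 (pop(0) -> c = 1): lst = [15, 19]

1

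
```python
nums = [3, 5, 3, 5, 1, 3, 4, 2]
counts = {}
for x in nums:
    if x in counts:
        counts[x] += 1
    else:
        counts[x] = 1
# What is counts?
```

Initial: counts = {}, nums = [3, 5, 3, 5, 1, 3, 4, 2]
See 3: counts = {3: 1}
See 5: counts = {3: 1, 5: 1}
See 3: counts = {3: 2, 5: 1}
See 5: counts = {3: 2, 5: 2}
See 1: counts = {3: 2, 5: 2, 1: 1}
See 3: counts = {3: 3, 5: 2, 1: 1}
See 4: counts = {3: 3, 5: 2, 1: 1, 4: 1}
See 2: counts = {3: 3, 5: 2, 1: 1, 4: 1, 2: 1}

{3: 3, 5: 2, 1: 1, 4: 1, 2: 1}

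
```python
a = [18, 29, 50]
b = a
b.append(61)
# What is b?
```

After line 1: a = [18, 29, 50]
After line 2 (b = a is an alias, same object): a = [18, 29, 50], b = [18, 29, 50]
After line 3 (b.append mutates the shared list): a = [18, 29, 50, 61], b = [18, 29, 50, 61]

[18, 29, 50, 61]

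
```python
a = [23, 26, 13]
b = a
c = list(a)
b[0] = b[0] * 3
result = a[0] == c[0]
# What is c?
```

After line 1: a = [23, 26, 13]
After line 2 (b = a, alias): a = [23, 26, 13], b = [23, 26, 13]
After line 3 (c = list(a) is a copy, new object): c = [23, 26, 13]
After line 4 (b[0] = 23 * 3 = 69; mutates shared a/b): a = b = [69, 26, 13], c = [23, 26, 13]
After line 5 (a[0] = 69, c[0] = 23; result = False)

[23, 26, 13]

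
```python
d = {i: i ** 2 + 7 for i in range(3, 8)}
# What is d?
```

{3: 16, 4: 23, 5: 32, 6: 43, 7: 56}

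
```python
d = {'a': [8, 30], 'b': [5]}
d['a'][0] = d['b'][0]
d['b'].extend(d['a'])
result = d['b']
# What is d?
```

After line 1: d = {'a': [8, 30], 'b': [5]}
After line 2 (a[0] = b[0] = 5): d = {'a': [5, 30], 'b': [5]}
After line 3 (b.extend(a) appends [5, 30]): d = {'a': [5, 30], 'b': [5, 5, 30]}
After line 4: result = d['b'] = [5, 5, 30]

{'a': [5, 30], 'b': [5, 5, 30]}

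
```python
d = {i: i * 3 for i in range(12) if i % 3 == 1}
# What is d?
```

{1: 3, 4: 12, 7: 21, 10: 30}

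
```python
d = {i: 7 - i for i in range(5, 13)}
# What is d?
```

{5: 2, 6: 1, 7: 0, 8: -1, 9: -2, 10: -3, 11: -4, 12: -5}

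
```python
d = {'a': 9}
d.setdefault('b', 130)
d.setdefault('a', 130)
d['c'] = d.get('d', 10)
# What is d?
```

After line 1: d = {'a': 9}
After line 2 (setdefault adds 'b'=130): d = {'a': 9, 'b': 130}
After line 3 (setdefault 'a' no-op, already exists): d = {'a': 9, 'b': 130}
After line 4 (get('d', 10) returns default since 'd' not in d): d = {'a': 9, 'b': 130, 'c': 10}

{'a': 9, 'b': 130, 'c': 10}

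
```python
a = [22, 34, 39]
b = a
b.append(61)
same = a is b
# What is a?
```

After line 1: a = [22, 34, 39]
After line 2 (b = a is an alias, same object): a = [22, 34, 39], b = [22, 34, 39]
After line 3 (b.append mutates the shared list): a = [22, 34, 39, 61], b = [22, 34, 39, 61]
After line 4 (same = a is b; same object -> True): same = True

[22, 34, 39, 61]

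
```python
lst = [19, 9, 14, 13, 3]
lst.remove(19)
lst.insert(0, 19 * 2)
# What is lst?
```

After line 1: lst = [19, 9, 14, 13, 3]
After line 2 (remove first 19): lst = [9, 14, 13, 3]
After line 3 (insert 38 at index 0): lst = [38, 9, 14, 13, 3]

[38, 9, 14, 13, 3]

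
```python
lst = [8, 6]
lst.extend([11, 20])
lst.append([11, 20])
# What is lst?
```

After line 1: lst = [8, 6]
After line 2 (extend unpacks [11, 20]): lst = [8, 6, 11, 20]
After line 3 (append adds [11, 20] as single element): lst = [8, 6, 11, 20, [11, 20]]

[8, 6, 11, 20, [11, 20]]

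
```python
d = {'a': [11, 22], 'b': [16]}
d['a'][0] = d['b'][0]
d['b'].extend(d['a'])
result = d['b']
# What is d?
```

After line 1: d = {'a': [11, 22], 'b': [16]}
After line 2 (a[0] = b[0] = 16): d = {'a': [16, 22], 'b': [16]}
After line 3 (b.extend(a) appends [16, 22]): d = {'a': [16, 22], 'b': [16, 16, 22]}
After line 4: result = d['b'] = [16, 16, 22]

{'a': [16, 22], 'b': [16, 16, 22]}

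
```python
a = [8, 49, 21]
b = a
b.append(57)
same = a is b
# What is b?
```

After line 1: a = [8, 49, 21]
After line 2 (b = a is an alias, same object): a = [8, 49, 21], b = [8, 49, 21]
After line 3 (b.append mutates the shared list): a = [8, 49, 21, 57], b = [8, 49, 21, 57]
After line 4 (same = a is b; same object -> True): same = True

[8, 49, 21, 57]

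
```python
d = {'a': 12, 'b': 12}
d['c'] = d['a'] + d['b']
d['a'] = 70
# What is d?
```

After line 1: d = {'a': 12, 'b': 12}
After line 2 (d['c'] = 12 + 12): d = {'a': 12, 'b': 12, 'c': 24}
After line 3: d = {'a': 70, 'b': 12, 'c': 24}

{'a': 70, 'b': 12, 'c': 24}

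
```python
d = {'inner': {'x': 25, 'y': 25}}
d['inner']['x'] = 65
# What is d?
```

After line 1: d = {'inner': {'x': 25, 'y': 25}}
After line 2 (inner x overwritten): d = {'inner': {'x': 65, 'y': 25}}

{'inner': {'x': 65, 'y': 25}}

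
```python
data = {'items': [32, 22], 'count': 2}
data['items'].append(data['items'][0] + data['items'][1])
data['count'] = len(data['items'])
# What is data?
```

After line 1: data = {'items': [32, 22], 'count': 2}
After line 2 (append 32 + 22 = 54): data = {'items': [32, 22, 54], 'count': 2}
After line 3 (count = len(items) = 3): data = {'items': [32, 22, 54], 'count': 3}

{'items': [32, 22, 54], 'count': 3}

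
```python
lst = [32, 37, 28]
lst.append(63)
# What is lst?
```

[32, 37, 28, 63]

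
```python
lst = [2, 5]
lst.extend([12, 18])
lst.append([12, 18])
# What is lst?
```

After line 1: lst = [2, 5]
After line 2 (extend unpacks [12, 18]): lst = [2, 5, 12, 18]
After line 3 (append adds [12, 18] as single element): lst = [2, 5, 12, 18, [12, 18]]

[2, 5, 12, 18, [12, 18]]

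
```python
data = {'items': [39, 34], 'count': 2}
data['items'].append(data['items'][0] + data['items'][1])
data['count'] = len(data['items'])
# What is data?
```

After line 1: data = {'items': [39, 34], 'count': 2}
After line 2 (append 39 + 34 = 73): data = {'items': [39, 34, 73], 'count': 2}
After line 3 (count = len(items) = 3): data = {'items': [39, 34, 73], 'count': 3}

{'items': [39, 34, 73], 'count': 3}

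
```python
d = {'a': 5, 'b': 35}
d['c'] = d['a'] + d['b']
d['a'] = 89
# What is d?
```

After line 1: d = {'a': 5, 'b': 35}
After line 2 (d['c'] = 5 + 35): d = {'a': 5, 'b': 35, 'c': 40}
After line 3: d = {'a': 89, 'b': 35, 'c': 40}

{'a': 89, 'b': 35, 'c': 40}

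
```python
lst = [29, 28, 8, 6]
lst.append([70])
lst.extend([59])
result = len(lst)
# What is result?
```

After line 1: lst = [29, 28, 8, 6]
After line 2 (append adds [70] as single element): lst = [29, 28, 8, 6, [70]]
After line 3 (extend unpacks [59], adds 59): lst = [29, 28, 8, 6, [70], 59]
After line 4: result = len(lst) = 6

6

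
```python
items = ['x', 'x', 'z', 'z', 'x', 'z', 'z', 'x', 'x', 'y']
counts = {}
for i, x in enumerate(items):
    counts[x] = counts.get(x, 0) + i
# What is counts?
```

Initial: counts = {}, items = ['x', 'x', 'z', 'z', 'x', 'z', 'z', 'x', 'x', 'y']
i=0, x='x': counts = {'x': 0}
i=1, x='x': counts = {'x': 1}
i=2, x='z': counts = {'x': 1, 'z': 2}
i=3, x='z': counts = {'x': 1, 'z': 5}
i=4, x='x': counts = {'x': 5, 'z': 5}
i=5, x='z': counts = {'x': 5, 'z': 10}
i=6, x='z': counts = {'x': 5, 'z': 16}
i=7, x='x': counts = {'x': 12, 'z': 16}
i=8, x='x': counts = {'x': 20, 'z': 16}
i=9, x='y': counts = {'x': 20, 'z': 16, 'y': 9}

{'x': 20, 'z': 16, 'y': 9}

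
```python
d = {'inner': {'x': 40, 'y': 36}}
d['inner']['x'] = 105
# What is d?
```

After line 1: d = {'inner': {'x': 40, 'y': 36}}
After line 2 (inner x overwritten): d = {'inner': {'x': 105, 'y': 36}}

{'inner': {'x': 105, 'y': 36}}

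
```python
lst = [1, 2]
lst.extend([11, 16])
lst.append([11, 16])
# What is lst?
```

After line 1: lst = [1, 2]
After line 2 (extend unpacks [11, 16]): lst = [1, 2, 11, 16]
After line 3 (append adds [11, 16] as single element): lst = [1, 2, 11, 16, [11, 16]]

[1, 2, 11, 16, [11, 16]]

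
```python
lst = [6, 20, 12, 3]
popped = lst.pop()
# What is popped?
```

3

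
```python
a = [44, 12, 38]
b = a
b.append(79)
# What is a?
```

After line 1: a = [44, 12, 38]
After line 2 (b = a is an alias, same object): a = [44, 12, 38], b = [44, 12, 38]
After line 3 (b.append mutates the shared list): a = [44, 12, 38, 79], b = [44, 12, 38, 79]

[44, 12, 38, 79]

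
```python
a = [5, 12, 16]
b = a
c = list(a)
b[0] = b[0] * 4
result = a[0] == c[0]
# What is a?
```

After line 1: a = [5, 12, 16]
After line 2 (b = a, alias): a = [5, 12, 16], b = [5, 12, 16]
After line 3 (c = list(a) is a copy, new object): c = [5, 12, 16]
After line 4 (b[0] = 5 * 4 = 20; mutates shared a/b): a = b = [20, 12, 16], c = [5, 12, 16]
After line 5 (a[0] = 20, c[0] = 5; result = False)

[20, 12, 16]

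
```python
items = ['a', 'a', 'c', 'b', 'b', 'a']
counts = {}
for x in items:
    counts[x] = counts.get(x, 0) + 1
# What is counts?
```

Initial: counts = {}, items = ['a', 'a', 'c', 'b', 'b', 'a']
See 'a': counts = {'a': 1}
See 'a': counts = {'a': 2}
See 'c': counts = {'a': 2, 'c': 1}
See 'b': counts = {'a': 2, 'c': 1, 'b': 1}
See 'b': counts = {'a': 2, 'c': 1, 'b': 2}
See 'a': counts = {'a': 3, 'c': 1, 'b': 2}

{'a': 3, 'c': 1, 'b': 2}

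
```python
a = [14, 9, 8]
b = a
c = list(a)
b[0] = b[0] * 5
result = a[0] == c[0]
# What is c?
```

After line 1: a = [14, 9, 8]
After line 2 (b = a, alias): a = [14, 9, 8], b = [14, 9, 8]
After line 3 (c = list(a) is a copy, new object): c = [14, 9, 8]
After line 4 (b[0] = 14 * 5 = 70; mutates shared a/b): a = b = [70, 9, 8], c = [14, 9, 8]
After line 5 (a[0] = 70, c[0] = 14; result = False)

[14, 9, 8]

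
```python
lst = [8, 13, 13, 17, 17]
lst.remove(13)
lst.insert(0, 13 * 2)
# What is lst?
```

After line 1: lst = [8, 13, 13, 17, 17]
After line 2 (remove first 13): lst = [8, 13, 17, 17]
After line 3 (insert 26 at index 0): lst = [26, 8, 13, 17, 17]

[26, 8, 13, 17, 17]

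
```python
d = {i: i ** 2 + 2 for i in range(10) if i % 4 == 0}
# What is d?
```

{0: 2, 4: 18, 8: 66}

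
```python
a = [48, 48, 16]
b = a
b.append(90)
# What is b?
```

After line 1: a = [48, 48, 16]
After line 2 (b = a is an alias, same object): a = [48, 48, 16], b = [48, 48, 16]
After line 3 (b.append mutates the shared list): a = [48, 48, 16, 90], b = [48, 48, 16, 90]

[48, 48, 16, 90]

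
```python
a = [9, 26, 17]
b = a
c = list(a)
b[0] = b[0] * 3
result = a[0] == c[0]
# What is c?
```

After line 1: a = [9, 26, 17]
After line 2 (b = a, alias): a = [9, 26, 17], b = [9, 26, 17]
After line 3 (c = list(a) is a copy, new object): c = [9, 26, 17]
After line 4 (b[0] = 9 * 3 = 27; mutates shared a/b): a = b = [27, 26, 17], c = [9, 26, 17]
After line 5 (a[0] = 27, c[0] = 9; result = False)

[9, 26, 17]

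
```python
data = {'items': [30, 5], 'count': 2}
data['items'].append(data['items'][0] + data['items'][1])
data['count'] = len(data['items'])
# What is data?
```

After line 1: data = {'items': [30, 5], 'count': 2}
After line 2 (append 30 + 5 = 35): data = {'items': [30, 5, 35], 'count': 2}
After line 3 (count = len(items) = 3): data = {'items': [30, 5, 35], 'count': 3}

{'items': [30, 5, 35], 'count': 3}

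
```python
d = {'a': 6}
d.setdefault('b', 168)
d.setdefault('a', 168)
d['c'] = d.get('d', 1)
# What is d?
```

After line 1: d = {'a': 6}
After line 2 (setdefault adds 'b'=168): d = {'a': 6, 'b': 168}
After line 3 (setdefault 'a' no-op, already exists): d = {'a': 6, 'b': 168}
After line 4 (get('d', 1) returns default since 'd' not in d): d = {'a': 6, 'b': 168, 'c': 1}

{'a': 6, 'b': 168, 'c': 1}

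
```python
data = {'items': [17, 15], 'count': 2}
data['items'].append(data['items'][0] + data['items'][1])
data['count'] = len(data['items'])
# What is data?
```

After line 1: data = {'items': [17, 15], 'count': 2}
After line 2 (append 17 + 15 = 32): data = {'items': [17, 15, 32], 'count': 2}
After line 3 (count = len(items) = 3): data = {'items': [17, 15, 32], 'count': 3}

{'items': [17, 15, 32], 'count': 3}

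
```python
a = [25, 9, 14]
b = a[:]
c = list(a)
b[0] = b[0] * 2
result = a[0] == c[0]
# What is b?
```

After line 1: a = [25, 9, 14]
After line 2 (b = a[:], copy): a = [25, 9, 14], b = [25, 9, 14]
After line 3 (c = list(a) is a copy, new object): c = [25, 9, 14]
After line 4 (b[0] = 25 * 2 = 50; only b mutates (copy)): a = [25, 9, 14], b = [50, 9, 14], c = [25, 9, 14]
After line 5 (a[0] = 25, c[0] = 25; result = True)

[50, 9, 14]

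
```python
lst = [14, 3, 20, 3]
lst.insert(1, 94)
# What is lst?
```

[14, 94, 3, 20, 3]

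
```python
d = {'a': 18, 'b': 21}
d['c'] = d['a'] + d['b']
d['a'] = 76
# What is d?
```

After line 1: d = {'a': 18, 'b': 21}
After line 2 (d['c'] = 18 + 21): d = {'a': 18, 'b': 21, 'c': 39}
After line 3: d = {'a': 76, 'b': 21, 'c': 39}

{'a': 76, 'b': 21, 'c': 39}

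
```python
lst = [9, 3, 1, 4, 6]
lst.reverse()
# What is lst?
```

[6, 4, 1, 3, 9]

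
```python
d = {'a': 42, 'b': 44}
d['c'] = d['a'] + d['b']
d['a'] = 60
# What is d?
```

After line 1: d = {'a': 42, 'b': 44}
After line 2 (d['c'] = 42 + 44): d = {'a': 42, 'b': 44, 'c': 86}
After line 3: d = {'a': 60, 'b': 44, 'c': 86}

{'a': 60, 'b': 44, 'c': 86}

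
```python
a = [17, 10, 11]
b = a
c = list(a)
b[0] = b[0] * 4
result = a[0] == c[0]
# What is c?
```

After line 1: a = [17, 10, 11]
After line 2 (b = a, alias): a = [17, 10, 11], b = [17, 10, 11]
After line 3 (c = list(a) is a copy, new object): c = [17, 10, 11]
After line 4 (b[0] = 17 * 4 = 68; mutates shared a/b): a = b = [68, 10, 11], c = [17, 10, 11]
After line 5 (a[0] = 68, c[0] = 17; result = False)

[17, 10, 11]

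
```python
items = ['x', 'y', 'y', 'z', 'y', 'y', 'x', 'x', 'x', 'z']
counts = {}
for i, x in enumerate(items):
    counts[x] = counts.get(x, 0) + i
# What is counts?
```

Initial: counts = {}, items = ['x', 'y', 'y', 'z', 'y', 'y', 'x', 'x', 'x', 'z']
i=0, x='x': counts = {'x': 0}
i=1, x='y': counts = {'x': 0, 'y': 1}
i=2, x='y': counts = {'x': 0, 'y': 3}
i=3, x='z': counts = {'x': 0, 'y': 3, 'z': 3}
i=4, x='y': counts = {'x': 0, 'y': 7, 'z': 3}
i=5, x='y': counts = {'x': 0, 'y': 12, 'z': 3}
i=6, x='x': counts = {'x': 6, 'y': 12, 'z': 3}
i=7, x='x': counts = {'x': 13, 'y': 12, 'z': 3}
i=8, x='x': counts = {'x': 21, 'y': 12, 'z': 3}
i=9, x='z': counts = {'x': 21, 'y': 12, 'z': 12}

{'x': 21, 'y': 12, 'z': 12}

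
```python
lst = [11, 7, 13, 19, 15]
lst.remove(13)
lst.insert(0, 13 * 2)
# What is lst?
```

After line 1: lst = [11, 7, 13, 19, 15]
After line 2 (remove first 13): lst = [11, 7, 19, 15]
After line 3 (insert 26 at index 0): lst = [26, 11, 7, 19, 15]

[26, 11, 7, 19, 15]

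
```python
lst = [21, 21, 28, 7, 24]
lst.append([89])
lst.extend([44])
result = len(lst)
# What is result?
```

After line 1: lst = [21, 21, 28, 7, 24]
After line 2 (append adds [89] as single element): lst = [21, 21, 28, 7, 24, [89]]
After line 3 (extend unpacks [44], adds 44): lst = [21, 21, 28, 7, 24, [89], 44]
After line 4: result = len(lst) = 7

7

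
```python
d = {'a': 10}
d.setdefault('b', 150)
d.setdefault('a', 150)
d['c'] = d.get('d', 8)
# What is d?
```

After line 1: d = {'a': 10}
After line 2 (setdefault adds 'b'=150): d = {'a': 10, 'b': 150}
After line 3 (setdefault 'a' no-op, already exists): d = {'a': 10, 'b': 150}
After line 4 (get('d', 8) returns default since 'd' not in d): d = {'a': 10, 'b': 150, 'c': 8}

{'a': 10, 'b': 150, 'c': 8}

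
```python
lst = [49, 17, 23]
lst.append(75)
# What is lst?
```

[49, 17, 23, 75]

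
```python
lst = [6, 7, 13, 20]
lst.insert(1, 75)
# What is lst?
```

[6, 75, 7, 13, 20]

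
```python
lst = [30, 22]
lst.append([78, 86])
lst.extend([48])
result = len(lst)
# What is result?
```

After line 1: lst = [30, 22]
After line 2 (append adds [78, 86] as single element): lst = [30, 22, [78, 86]]
After line 3 (extend unpacks [48], adds 48): lst = [30, 22, [78, 86], 48]
After line 4: result = len(lst) = 4

4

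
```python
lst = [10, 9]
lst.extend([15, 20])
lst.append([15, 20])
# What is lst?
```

After line 1: lst = [10, 9]
After line 2 (extend unpacks [15, 20]): lst = [10, 9, 15, 20]
After line 3 (append adds [15, 20] as single element): lst = [10, 9, 15, 20, [15, 20]]

[10, 9, 15, 20, [15, 20]]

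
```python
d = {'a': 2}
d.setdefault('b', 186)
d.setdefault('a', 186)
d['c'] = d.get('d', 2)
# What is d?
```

After line 1: d = {'a': 2}
After line 2 (setdefault adds 'b'=186): d = {'a': 2, 'b': 186}
After line 3 (setdefault 'a' no-op, already exists): d = {'a': 2, 'b': 186}
After line 4 (get('d', 2) returns default since 'd' not in d): d = {'a': 2, 'b': 186, 'c': 2}

{'a': 2, 'b': 186, 'c': 2}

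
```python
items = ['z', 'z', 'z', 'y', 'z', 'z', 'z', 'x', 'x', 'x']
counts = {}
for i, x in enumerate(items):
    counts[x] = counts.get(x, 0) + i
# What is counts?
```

Initial: counts = {}, items = ['z', 'z', 'z', 'y', 'z', 'z', 'z', 'x', 'x', 'x']
i=0, x='z': counts = {'z': 0}
i=1, x='z': counts = {'z': 1}
i=2, x='z': counts = {'z': 3}
i=3, x='y': counts = {'z': 3, 'y': 3}
i=4, x='z': counts = {'z': 7, 'y': 3}
i=5, x='z': counts = {'z': 12, 'y': 3}
i=6, x='z': counts = {'z': 18, 'y': 3}
i=7, x='x': counts = {'z': 18, 'y': 3, 'x': 7}
i=8, x='x': counts = {'z': 18, 'y': 3, 'x': 15}
i=9, x='x': counts = {'z': 18, 'y': 3, 'x': 24}

{'z': 18, 'y': 3, 'x': 24}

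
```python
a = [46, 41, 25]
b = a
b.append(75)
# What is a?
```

After line 1: a = [46, 41, 25]
After line 2 (b = a is an alias, same object): a = [46, 41, 25], b = [46, 41, 25]
After line 3 (b.append mutates the shared list): a = [46, 41, 25, 75], b = [46, 41, 25, 75]

[46, 41, 25, 75]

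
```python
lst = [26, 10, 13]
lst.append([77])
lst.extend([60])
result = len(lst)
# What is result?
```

After line 1: lst = [26, 10, 13]
After line 2 (append adds [77] as single element): lst = [26, 10, 13, [77]]
After line 3 (extend unpacks [60], adds 60): lst = [26, 10, 13, [77], 60]
After line 4: result = len(lst) = 5

5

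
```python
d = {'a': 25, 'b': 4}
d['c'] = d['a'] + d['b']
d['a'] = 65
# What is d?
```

After line 1: d = {'a': 25, 'b': 4}
After line 2 (d['c'] = 25 + 4): d = {'a': 25, 'b': 4, 'c': 29}
After line 3: d = {'a': 65, 'b': 4, 'c': 29}

{'a': 65, 'b': 4, 'c': 29}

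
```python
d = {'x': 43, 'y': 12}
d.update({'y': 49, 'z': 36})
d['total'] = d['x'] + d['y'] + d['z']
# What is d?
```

After line 1: d = {'x': 43, 'y': 12}
After line 2 (y overwritten, z added): d = {'x': 43, 'y': 49, 'z': 36}
After line 3 (total = 43 + 49 + 36 = 128): d = {'x': 43, 'y': 49, 'z': 36, 'total': 128}

{'x': 43, 'y': 49, 'z': 36, 'total': 128}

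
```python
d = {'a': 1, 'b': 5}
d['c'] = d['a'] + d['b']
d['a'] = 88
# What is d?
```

After line 1: d = {'a': 1, 'b': 5}
After line 2 (d['c'] = 1 + 5): d = {'a': 1, 'b': 5, 'c': 6}
After line 3: d = {'a': 88, 'b': 5, 'c': 6}

{'a': 88, 'b': 5, 'c': 6}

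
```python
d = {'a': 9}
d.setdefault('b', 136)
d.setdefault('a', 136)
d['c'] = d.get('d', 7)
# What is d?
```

After line 1: d = {'a': 9}
After line 2 (setdefault adds 'b'=136): d = {'a': 9, 'b': 136}
After line 3 (setdefault 'a' no-op, already exists): d = {'a': 9, 'b': 136}
After line 4 (get('d', 7) returns default since 'd' not in d): d = {'a': 9, 'b': 136, 'c': 7}

{'a': 9, 'b': 136, 'c': 7}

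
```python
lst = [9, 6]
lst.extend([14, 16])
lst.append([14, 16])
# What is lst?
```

After line 1: lst = [9, 6]
After line 2 (extend unpacks [14, 16]): lst = [9, 6, 14, 16]
After line 3 (append adds [14, 16] as single element): lst = [9, 6, 14, 16, [14, 16]]

[9, 6, 14, 16, [14, 16]]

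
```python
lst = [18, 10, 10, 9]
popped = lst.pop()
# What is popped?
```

9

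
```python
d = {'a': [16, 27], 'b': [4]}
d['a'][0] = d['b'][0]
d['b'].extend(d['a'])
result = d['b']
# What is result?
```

After line 1: d = {'a': [16, 27], 'b': [4]}
After line 2 (a[0] = b[0] = 4): d = {'a': [4, 27], 'b': [4]}
After line 3 (b.extend(a) appends [4, 27]): d = {'a': [4, 27], 'b': [4, 4, 27]}
After line 4: result = d['b'] = [4, 4, 27]

[4, 4, 27]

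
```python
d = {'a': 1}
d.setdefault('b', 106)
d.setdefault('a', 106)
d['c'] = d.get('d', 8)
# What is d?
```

After line 1: d = {'a': 1}
After line 2 (setdefault adds 'b'=106): d = {'a': 1, 'b': 106}
After line 3 (setdefault 'a' no-op, already exists): d = {'a': 1, 'b': 106}
After line 4 (get('d', 8) returns default since 'd' not in d): d = {'a': 1, 'b': 106, 'c': 8}

{'a': 1, 'b': 106, 'c': 8}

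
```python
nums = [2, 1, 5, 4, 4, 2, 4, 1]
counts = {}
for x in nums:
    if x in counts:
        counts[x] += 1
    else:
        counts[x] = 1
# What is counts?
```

Initial: counts = {}, nums = [2, 1, 5, 4, 4, 2, 4, 1]
See 2: counts = {2: 1}
See 1: counts = {2: 1, 1: 1}
See 5: counts = {2: 1, 1: 1, 5: 1}
See 4: counts = {2: 1, 1: 1, 5: 1, 4: 1}
See 4: counts = {2: 1, 1: 1, 5: 1, 4: 2}
See 2: counts = {2: 2, 1: 1, 5: 1, 4: 2}
See 4: counts = {2: 2, 1: 1, 5: 1, 4: 3}
See 1: counts = {2: 2, 1: 2, 5: 1, 4: 3}

{2: 2, 1: 2, 5: 1, 4: 3}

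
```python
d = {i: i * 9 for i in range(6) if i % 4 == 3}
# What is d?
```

{3: 27}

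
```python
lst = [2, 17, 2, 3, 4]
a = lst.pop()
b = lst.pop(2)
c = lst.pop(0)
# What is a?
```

After line 1: lst = [2, 17, 2, 3, 4]
After line 2 (pop() -> a = 4): lst = [2, 17, 2, 3]
After line 3 (pop(2) -> b = 2): lst = [2, 17, 3]
After line 4 (pop(0) -> c = 2): lst = [17, 3]

4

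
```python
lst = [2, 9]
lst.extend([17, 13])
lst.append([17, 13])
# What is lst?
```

After line 1: lst = [2, 9]
After line 2 (extend unpacks [17, 13]): lst = [2, 9, 17, 13]
After line 3 (append adds [17, 13] as single element): lst = [2, 9, 17, 13, [17, 13]]

[2, 9, 17, 13, [17, 13]]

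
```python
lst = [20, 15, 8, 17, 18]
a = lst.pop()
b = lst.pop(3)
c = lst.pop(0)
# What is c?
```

After line 1: lst = [20, 15, 8, 17, 18]
After line 2 (pop() -> a = 18): lst = [20, 15, 8, 17]
After line 3 (pop(3) -> b = 17): lst = [20, 15, 8]
After line 4 (pop(0) -> c = 20): lst = [15, 8]

20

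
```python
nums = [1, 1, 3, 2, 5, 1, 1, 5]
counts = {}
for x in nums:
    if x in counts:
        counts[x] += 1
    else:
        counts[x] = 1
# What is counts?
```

Initial: counts = {}, nums = [1, 1, 3, 2, 5, 1, 1, 5]
See 1: counts = {1: 1}
See 1: counts = {1: 2}
See 3: counts = {1: 2, 3: 1}
See 2: counts = {1: 2, 3: 1, 2: 1}
See 5: counts = {1: 2, 3: 1, 2: 1, 5: 1}
See 1: counts = {1: 3, 3: 1, 2: 1, 5: 1}
See 1: counts = {1: 4, 3: 1, 2: 1, 5: 1}
See 5: counts = {1: 4, 3: 1, 2: 1, 5: 2}

{1: 4, 3: 1, 2: 1, 5: 2}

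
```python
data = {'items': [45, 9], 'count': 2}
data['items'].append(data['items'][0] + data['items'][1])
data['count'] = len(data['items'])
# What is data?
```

After line 1: data = {'items': [45, 9], 'count': 2}
After line 2 (append 45 + 9 = 54): data = {'items': [45, 9, 54], 'count': 2}
After line 3 (count = len(items) = 3): data = {'items': [45, 9, 54], 'count': 3}

{'items': [45, 9, 54], 'count': 3}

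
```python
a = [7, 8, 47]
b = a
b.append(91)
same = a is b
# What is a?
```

After line 1: a = [7, 8, 47]
After line 2 (b = a is an alias, same object): a = [7, 8, 47], b = [7, 8, 47]
After line 3 (b.append mutates the shared list): a = [7, 8, 47, 91], b = [7, 8, 47, 91]
After line 4 (same = a is b; same object -> True): same = True

[7, 8, 47, 91]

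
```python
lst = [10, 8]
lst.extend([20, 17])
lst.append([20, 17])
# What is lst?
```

After line 1: lst = [10, 8]
After line 2 (extend unpacks [20, 17]): lst = [10, 8, 20, 17]
After line 3 (append adds [20, 17] as single element): lst = [10, 8, 20, 17, [20, 17]]

[10, 8, 20, 17, [20, 17]]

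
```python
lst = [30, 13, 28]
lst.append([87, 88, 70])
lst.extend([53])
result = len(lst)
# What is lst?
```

After line 1: lst = [30, 13, 28]
After line 2 (append adds [87, 88, 70] as single element): lst = [30, 13, 28, [87, 88, 70]]
After line 3 (extend unpacks [53], adds 53): lst = [30, 13, 28, [87, 88, 70], 53]
After line 4: result = len(lst) = 5

[30, 13, 28, [87, 88, 70], 53]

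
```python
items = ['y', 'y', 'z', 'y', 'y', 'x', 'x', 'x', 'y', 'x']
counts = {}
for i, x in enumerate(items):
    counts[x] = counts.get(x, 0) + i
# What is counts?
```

Initial: counts = {}, items = ['y', 'y', 'z', 'y', 'y', 'x', 'x', 'x', 'y', 'x']
i=0, x='y': counts = {'y': 0}
i=1, x='y': counts = {'y': 1}
i=2, x='z': counts = {'y': 1, 'z': 2}
i=3, x='y': counts = {'y': 4, 'z': 2}
i=4, x='y': counts = {'y': 8, 'z': 2}
i=5, x='x': counts = {'y': 8, 'z': 2, 'x': 5}
i=6, x='x': counts = {'y': 8, 'z': 2, 'x': 11}
i=7, x='x': counts = {'y': 8, 'z': 2, 'x': 18}
i=8, x='y': counts = {'y': 16, 'z': 2, 'x': 18}
i=9, x='x': counts = {'y': 16, 'z': 2, 'x': 27}

{'y': 16, 'z': 2, 'x': 27}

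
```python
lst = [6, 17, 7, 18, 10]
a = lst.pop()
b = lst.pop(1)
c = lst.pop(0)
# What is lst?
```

After line 1: lst = [6, 17, 7, 18, 10]
After line 2 (pop() -> a = 10): lst = [6, 17, 7, 18]
After line 3 (pop(1) -> b = 17): lst = [6, 7, 18]
After line 4 (pop(0) -> c = 6): lst = [7, 18]

[7, 18]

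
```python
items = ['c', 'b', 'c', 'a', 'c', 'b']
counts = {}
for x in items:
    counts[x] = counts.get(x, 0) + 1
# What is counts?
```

Initial: counts = {}, items = ['c', 'b', 'c', 'a', 'c', 'b']
See 'c': counts = {'c': 1}
See 'b': counts = {'c': 1, 'b': 1}
See 'c': counts = {'c': 2, 'b': 1}
See 'a': counts = {'c': 2, 'b': 1, 'a': 1}
See 'c': counts = {'c': 3, 'b': 1, 'a': 1}
See 'b': counts = {'c': 3, 'b': 2, 'a': 1}

{'c': 3, 'b': 2, 'a': 1}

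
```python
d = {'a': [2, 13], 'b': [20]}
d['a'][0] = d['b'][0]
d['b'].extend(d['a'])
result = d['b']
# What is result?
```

After line 1: d = {'a': [2, 13], 'b': [20]}
After line 2 (a[0] = b[0] = 20): d = {'a': [20, 13], 'b': [20]}
After line 3 (b.extend(a) appends [20, 13]): d = {'a': [20, 13], 'b': [20, 20, 13]}
After line 4: result = d['b'] = [20, 20, 13]

[20, 20, 13]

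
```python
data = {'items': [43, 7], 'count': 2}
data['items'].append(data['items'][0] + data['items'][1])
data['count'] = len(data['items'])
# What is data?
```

After line 1: data = {'items': [43, 7], 'count': 2}
After line 2 (append 43 + 7 = 50): data = {'items': [43, 7, 50], 'count': 2}
After line 3 (count = len(items) = 3): data = {'items': [43, 7, 50], 'count': 3}

{'items': [43, 7, 50], 'count': 3}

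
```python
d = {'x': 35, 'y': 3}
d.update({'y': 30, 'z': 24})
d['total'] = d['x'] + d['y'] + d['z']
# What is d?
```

After line 1: d = {'x': 35, 'y': 3}
After line 2 (y overwritten, z added): d = {'x': 35, 'y': 30, 'z': 24}
After line 3 (total = 35 + 30 + 24 = 89): d = {'x': 35, 'y': 30, 'z': 24, 'total': 89}

{'x': 35, 'y': 30, 'z': 24, 'total': 89}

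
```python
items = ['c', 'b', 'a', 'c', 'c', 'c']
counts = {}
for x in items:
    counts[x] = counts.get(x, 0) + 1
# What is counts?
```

Initial: counts = {}, items = ['c', 'b', 'a', 'c', 'c', 'c']
See 'c': counts = {'c': 1}
See 'b': counts = {'c': 1, 'b': 1}
See 'a': counts = {'c': 1, 'b': 1, 'a': 1}
See 'c': counts = {'c': 2, 'b': 1, 'a': 1}
See 'c': counts = {'c': 3, 'b': 1, 'a': 1}
See 'c': counts = {'c': 4, 'b': 1, 'a': 1}

{'c': 4, 'b': 1, 'a': 1}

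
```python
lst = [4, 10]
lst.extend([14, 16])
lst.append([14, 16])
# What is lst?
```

After line 1: lst = [4, 10]
After line 2 (extend unpacks [14, 16]): lst = [4, 10, 14, 16]
After line 3 (append adds [14, 16] as single element): lst = [4, 10, 14, 16, [14, 16]]

[4, 10, 14, 16, [14, 16]]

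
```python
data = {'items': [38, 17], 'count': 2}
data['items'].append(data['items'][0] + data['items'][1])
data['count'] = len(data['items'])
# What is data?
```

After line 1: data = {'items': [38, 17], 'count': 2}
After line 2 (append 38 + 17 = 55): data = {'items': [38, 17, 55], 'count': 2}
After line 3 (count = len(items) = 3): data = {'items': [38, 17, 55], 'count': 3}

{'items': [38, 17, 55], 'count': 3}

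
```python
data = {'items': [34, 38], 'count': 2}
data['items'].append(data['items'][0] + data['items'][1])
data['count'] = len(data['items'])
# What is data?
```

After line 1: data = {'items': [34, 38], 'count': 2}
After line 2 (append 34 + 38 = 72): data = {'items': [34, 38, 72], 'count': 2}
After line 3 (count = len(items) = 3): data = {'items': [34, 38, 72], 'count': 3}

{'items': [34, 38, 72], 'count': 3}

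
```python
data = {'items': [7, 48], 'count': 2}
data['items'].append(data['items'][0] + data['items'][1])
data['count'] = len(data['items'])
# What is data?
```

After line 1: data = {'items': [7, 48], 'count': 2}
After line 2 (append 7 + 48 = 55): data = {'items': [7, 48, 55], 'count': 2}
After line 3 (count = len(items) = 3): data = {'items': [7, 48, 55], 'count': 3}

{'items': [7, 48, 55], 'count': 3}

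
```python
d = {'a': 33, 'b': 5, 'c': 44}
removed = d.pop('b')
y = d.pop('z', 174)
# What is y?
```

After line 1: d = {'a': 33, 'b': 5, 'c': 44}
After line 2 (pop 'b' returns 5): d = {'a': 33, 'c': 44}, removed = 5
After line 3 (pop 'z' missing, returns default 174): d = {'a': 33, 'c': 44}, y = 174

174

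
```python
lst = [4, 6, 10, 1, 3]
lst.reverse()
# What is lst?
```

[3, 1, 10, 6, 4]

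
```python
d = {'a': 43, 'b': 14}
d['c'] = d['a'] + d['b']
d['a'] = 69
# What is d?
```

After line 1: d = {'a': 43, 'b': 14}
After line 2 (d['c'] = 43 + 14): d = {'a': 43, 'b': 14, 'c': 57}
After line 3: d = {'a': 69, 'b': 14, 'c': 57}

{'a': 69, 'b': 14, 'c': 57}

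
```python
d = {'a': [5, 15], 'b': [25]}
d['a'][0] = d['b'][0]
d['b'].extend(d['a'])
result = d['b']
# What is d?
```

After line 1: d = {'a': [5, 15], 'b': [25]}
After line 2 (a[0] = b[0] = 25): d = {'a': [25, 15], 'b': [25]}
After line 3 (b.extend(a) appends [25, 15]): d = {'a': [25, 15], 'b': [25, 25, 15]}
After line 4: result = d['b'] = [25, 25, 15]

{'a': [25, 15], 'b': [25, 25, 15]}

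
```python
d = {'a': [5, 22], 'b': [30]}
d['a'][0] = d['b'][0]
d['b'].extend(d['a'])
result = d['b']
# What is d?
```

After line 1: d = {'a': [5, 22], 'b': [30]}
After line 2 (a[0] = b[0] = 30): d = {'a': [30, 22], 'b': [30]}
After line 3 (b.extend(a) appends [30, 22]): d = {'a': [30, 22], 'b': [30, 30, 22]}
After line 4: result = d['b'] = [30, 30, 22]

{'a': [30, 22], 'b': [30, 30, 22]}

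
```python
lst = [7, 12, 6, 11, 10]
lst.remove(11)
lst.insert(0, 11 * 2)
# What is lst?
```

After line 1: lst = [7, 12, 6, 11, 10]
After line 2 (remove first 11): lst = [7, 12, 6, 10]
After line 3 (insert 22 at index 0): lst = [22, 7, 12, 6, 10]

[22, 7, 12, 6, 10]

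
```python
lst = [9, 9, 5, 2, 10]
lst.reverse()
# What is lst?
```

[10, 2, 5, 9, 9]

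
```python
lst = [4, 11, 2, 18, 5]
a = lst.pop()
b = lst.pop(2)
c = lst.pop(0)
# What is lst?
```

After line 1: lst = [4, 11, 2, 18, 5]
After line 2 (pop() -> a = 5): lst = [4, 11, 2, 18]
After line 3 (pop(2) -> b = 2): lst = [4, 11, 18]
After line 4 (pop(0) -> c = 4): lst = [11, 18]

[11, 18]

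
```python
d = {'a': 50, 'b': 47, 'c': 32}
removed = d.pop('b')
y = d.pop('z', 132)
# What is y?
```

After line 1: d = {'a': 50, 'b': 47, 'c': 32}
After line 2 (pop 'b' returns 47): d = {'a': 50, 'c': 32}, removed = 47
After line 3 (pop 'z' missing, returns default 132): d = {'a': 50, 'c': 32}, y = 132

132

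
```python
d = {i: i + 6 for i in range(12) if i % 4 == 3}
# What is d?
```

{3: 9, 7: 13, 11: 17}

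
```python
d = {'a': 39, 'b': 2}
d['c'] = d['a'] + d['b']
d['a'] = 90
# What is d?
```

After line 1: d = {'a': 39, 'b': 2}
After line 2 (d['c'] = 39 + 2): d = {'a': 39, 'b': 2, 'c': 41}
After line 3: d = {'a': 90, 'b': 2, 'c': 41}

{'a': 90, 'b': 2, 'c': 41}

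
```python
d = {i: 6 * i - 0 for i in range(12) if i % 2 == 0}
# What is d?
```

{0: 0, 2: 12, 4: 24, 6: 36, 8: 48, 10: 60}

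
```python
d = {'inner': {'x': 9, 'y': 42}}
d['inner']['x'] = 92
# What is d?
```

After line 1: d = {'inner': {'x': 9, 'y': 42}}
After line 2 (inner x overwritten): d = {'inner': {'x': 92, 'y': 42}}

{'inner': {'x': 92, 'y': 42}}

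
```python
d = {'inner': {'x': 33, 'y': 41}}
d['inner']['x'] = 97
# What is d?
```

After line 1: d = {'inner': {'x': 33, 'y': 41}}
After line 2 (inner x overwritten): d = {'inner': {'x': 97, 'y': 41}}

{'inner': {'x': 97, 'y': 41}}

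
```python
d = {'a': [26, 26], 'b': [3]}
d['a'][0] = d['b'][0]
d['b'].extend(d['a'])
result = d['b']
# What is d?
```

After line 1: d = {'a': [26, 26], 'b': [3]}
After line 2 (a[0] = b[0] = 3): d = {'a': [3, 26], 'b': [3]}
After line 3 (b.extend(a) appends [3, 26]): d = {'a': [3, 26], 'b': [3, 3, 26]}
After line 4: result = d['b'] = [3, 3, 26]

{'a': [3, 26], 'b': [3, 3, 26]}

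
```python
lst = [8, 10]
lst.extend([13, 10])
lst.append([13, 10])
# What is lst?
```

After line 1: lst = [8, 10]
After line 2 (extend unpacks [13, 10]): lst = [8, 10, 13, 10]
After line 3 (append adds [13, 10] as single element): lst = [8, 10, 13, 10, [13, 10]]

[8, 10, 13, 10, [13, 10]]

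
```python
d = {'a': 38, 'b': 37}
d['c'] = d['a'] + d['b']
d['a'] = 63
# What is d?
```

After line 1: d = {'a': 38, 'b': 37}
After line 2 (d['c'] = 38 + 37): d = {'a': 38, 'b': 37, 'c': 75}
After line 3: d = {'a': 63, 'b': 37, 'c': 75}

{'a': 63, 'b': 37, 'c': 75}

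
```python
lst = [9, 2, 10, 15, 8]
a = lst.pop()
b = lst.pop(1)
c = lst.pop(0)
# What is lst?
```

After line 1: lst = [9, 2, 10, 15, 8]
After line 2 (pop() -> a = 8): lst = [9, 2, 10, 15]
After line 3 (pop(1) -> b = 2): lst = [9, 10, 15]
After line 4 (pop(0) -> c = 9): lst = [10, 15]

[10, 15]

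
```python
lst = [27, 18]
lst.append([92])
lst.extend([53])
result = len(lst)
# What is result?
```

After line 1: lst = [27, 18]
After line 2 (append adds [92] as single element): lst = [27, 18, [92]]
After line 3 (extend unpacks [53], adds 53): lst = [27, 18, [92], 53]
After line 4: result = len(lst) = 4

4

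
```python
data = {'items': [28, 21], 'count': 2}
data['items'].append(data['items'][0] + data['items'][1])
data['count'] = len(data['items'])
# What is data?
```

After line 1: data = {'items': [28, 21], 'count': 2}
After line 2 (append 28 + 21 = 49): data = {'items': [28, 21, 49], 'count': 2}
After line 3 (count = len(items) = 3): data = {'items': [28, 21, 49], 'count': 3}

{'items': [28, 21, 49], 'count': 3}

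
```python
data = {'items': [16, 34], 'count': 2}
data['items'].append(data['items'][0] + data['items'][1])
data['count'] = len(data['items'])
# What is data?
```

After line 1: data = {'items': [16, 34], 'count': 2}
After line 2 (append 16 + 34 = 50): data = {'items': [16, 34, 50], 'count': 2}
After line 3 (count = len(items) = 3): data = {'items': [16, 34, 50], 'count': 3}

{'items': [16, 34, 50], 'count': 3}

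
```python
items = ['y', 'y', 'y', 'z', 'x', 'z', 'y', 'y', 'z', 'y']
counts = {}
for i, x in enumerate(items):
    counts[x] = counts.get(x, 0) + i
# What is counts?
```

Initial: counts = {}, items = ['y', 'y', 'y', 'z', 'x', 'z', 'y', 'y', 'z', 'y']
i=0, x='y': counts = {'y': 0}
i=1, x='y': counts = {'y': 1}
i=2, x='y': counts = {'y': 3}
i=3, x='z': counts = {'y': 3, 'z': 3}
i=4, x='x': counts = {'y': 3, 'z': 3, 'x': 4}
i=5, x='z': counts = {'y': 3, 'z': 8, 'x': 4}
i=6, x='y': counts = {'y': 9, 'z': 8, 'x': 4}
i=7, x='y': counts = {'y': 16, 'z': 8, 'x': 4}
i=8, x='z': counts = {'y': 16, 'z': 16, 'x': 4}
i=9, x='y': counts = {'y': 25, 'z': 16, 'x': 4}

{'y': 25, 'z': 16, 'x': 4}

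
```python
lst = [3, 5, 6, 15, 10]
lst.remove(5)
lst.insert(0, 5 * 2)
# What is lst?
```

After line 1: lst = [3, 5, 6, 15, 10]
After line 2 (remove first 5): lst = [3, 6, 15, 10]
After line 3 (insert 10 at index 0): lst = [10, 3, 6, 15, 10]

[10, 3, 6, 15, 10]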